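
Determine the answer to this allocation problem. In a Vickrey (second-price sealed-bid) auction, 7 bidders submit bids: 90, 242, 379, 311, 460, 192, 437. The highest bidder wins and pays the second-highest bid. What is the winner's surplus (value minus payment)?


Step 1: Sort bids in descending order: 460, 437, 379, 311, 242, 192, 90
Step 2: The winning bid is the highest: 460
Step 3: The payment equals the second-highest bid: 437
Step 4: Surplus = winner's bid - payment = 460 - 437 = 23

23


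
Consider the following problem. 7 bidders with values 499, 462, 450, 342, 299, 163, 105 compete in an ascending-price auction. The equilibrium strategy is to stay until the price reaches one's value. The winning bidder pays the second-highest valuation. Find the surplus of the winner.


Step 1: Identify the highest value: 499
Step 2: Identify the second-highest value: 462
Step 3: The final price = second-highest value = 462
Step 4: Surplus = 499 - 462 = 37

37


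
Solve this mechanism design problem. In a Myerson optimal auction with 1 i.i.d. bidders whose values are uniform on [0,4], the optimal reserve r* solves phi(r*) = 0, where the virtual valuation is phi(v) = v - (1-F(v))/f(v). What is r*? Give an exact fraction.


Step 1: For U[0,4], F(v) = v/4 and f(v) = 1/4
Step 2: phi(v) = v - (1 - v/4)/(1/4) = v - (4 - v) = 2v - 4
Step 3: Set phi(r*) = 0: 2r* - 4 = 0
Step 4: r* = 4/2 = 2 (the number of bidders n = 1 does not enter)

2


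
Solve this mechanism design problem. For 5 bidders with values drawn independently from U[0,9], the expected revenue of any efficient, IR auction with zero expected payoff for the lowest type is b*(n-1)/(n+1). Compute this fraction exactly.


Step 1: By Revenue Equivalence, expected revenue = b*(n-1)/(n+1)
Step 2: Substituting n = 5, b = 9
Step 3: Revenue = 9*(5-1)/(5+1) = 9*4/6
Step 4: Revenue = 36/6 = 6

6


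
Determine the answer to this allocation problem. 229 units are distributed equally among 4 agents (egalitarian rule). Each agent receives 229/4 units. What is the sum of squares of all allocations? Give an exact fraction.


Step 1: Each agent's share = 229/4
Step 2: Square of each share = (229/4)^2 = 52441/16
Step 3: Sum of squares = 4 * 52441/16 = 52441/4

52441/4


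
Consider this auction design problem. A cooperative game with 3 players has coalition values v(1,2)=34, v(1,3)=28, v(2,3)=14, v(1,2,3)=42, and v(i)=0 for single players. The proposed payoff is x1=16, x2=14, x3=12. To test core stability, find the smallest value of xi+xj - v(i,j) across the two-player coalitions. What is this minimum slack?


Step 1: Slack for coalition (1,2): x1+x2 - v12 = 30 - 34 = -4
Step 2: Slack for coalition (1,3): x1+x3 - v13 = 28 - 28 = 0
Step 3: Slack for coalition (2,3): x2+x3 - v23 = 26 - 14 = 12
Step 4: Minimum slack = min(-4, 0, 12) = -4, attained by (1,2); coalition (1,2) can block (slack < 0), so the allocation is not in the core

-4


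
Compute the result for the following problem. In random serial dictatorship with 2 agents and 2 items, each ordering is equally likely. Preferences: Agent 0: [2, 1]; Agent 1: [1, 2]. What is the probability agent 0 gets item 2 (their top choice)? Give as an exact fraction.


Step 1: Agent 0 wants item 2
Step 2: There are 2 possible orderings of agents
Step 3: In 2 orderings, agent 0 gets item 2
Step 4: Probability = 2/2 = 1

1


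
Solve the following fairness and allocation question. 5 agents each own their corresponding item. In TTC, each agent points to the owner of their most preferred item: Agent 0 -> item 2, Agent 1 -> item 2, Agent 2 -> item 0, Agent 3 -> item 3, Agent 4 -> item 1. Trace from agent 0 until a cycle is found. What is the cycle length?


Step 1: Trace the pointer graph from agent 0: 0 -> 2 -> 0
Step 2: A cycle is detected when we revisit agent 0
Step 3: The cycle is: 0 -> 2 -> 0
Step 4: Cycle length = 2

2


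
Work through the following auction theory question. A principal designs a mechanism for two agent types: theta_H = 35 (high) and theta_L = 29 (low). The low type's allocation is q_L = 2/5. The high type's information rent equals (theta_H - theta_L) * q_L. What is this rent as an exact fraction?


Step 1: theta_H - theta_L = 35 - 29 = 6
Step 2: Information rent = (theta_H - theta_L) * q_L
Step 3: = 6 * 2/5
Step 4: = 12/5

12/5


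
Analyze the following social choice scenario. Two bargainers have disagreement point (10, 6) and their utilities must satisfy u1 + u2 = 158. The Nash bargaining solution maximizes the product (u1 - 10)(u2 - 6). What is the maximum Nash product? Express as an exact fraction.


Step 1: The Nash solution splits surplus symmetrically above the disagreement point
Step 2: u1 = (total + d1 - d2)/2 = (158 + 10 - 6)/2 = 81
Step 3: u2 = (total - d1 + d2)/2 = (158 - 10 + 6)/2 = 77
Step 4: Nash product = (81 - 10) * (77 - 6)
Step 5: = 71 * 71 = 5041

5041


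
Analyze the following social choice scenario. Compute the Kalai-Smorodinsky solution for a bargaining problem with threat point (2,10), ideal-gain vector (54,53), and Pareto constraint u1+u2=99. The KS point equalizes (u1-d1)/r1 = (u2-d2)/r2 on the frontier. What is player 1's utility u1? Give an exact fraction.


Step 1: At the KS point, (u1-d1)/r1 = (u2-d2)/r2 = t and u1+u2 = 99
Step 2: u1 = d1 + r1*t and u2 = d2 + r2*t, so (d1 + r1*t) + (d2 + r2*t) = 99
Step 3: t = (99 - 2 - 10)/(54 + 53) = 87/107
Step 4: u1 = d1 + r1*t = 2 + 54 * 87/107 = 4912/107
Step 5: (Check: u2 = d2 + r2*t = 5681/107; u1+u2 = 4912/107 + 5681/107 = 99, on the frontier.)

4912/107


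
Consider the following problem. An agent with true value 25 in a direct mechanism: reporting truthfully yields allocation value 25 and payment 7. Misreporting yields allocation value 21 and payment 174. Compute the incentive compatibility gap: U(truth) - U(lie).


Step 1: U(truth) = value - payment = 25 - 7 = 18
Step 2: U(lie) = allocation - payment = 21 - 174 = -153
Step 3: IC gap = 18 - (-153) = 171

171


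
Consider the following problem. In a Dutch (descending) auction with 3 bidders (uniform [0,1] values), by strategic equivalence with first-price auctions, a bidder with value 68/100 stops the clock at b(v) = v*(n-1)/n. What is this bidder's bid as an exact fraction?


Step 1: Dutch auctions are strategically equivalent to first-price auctions
Step 2: The equilibrium bid is b(v) = v*(n-1)/n
Step 3: b = 17/25 * 2/3
Step 4: b = 34/75

34/75


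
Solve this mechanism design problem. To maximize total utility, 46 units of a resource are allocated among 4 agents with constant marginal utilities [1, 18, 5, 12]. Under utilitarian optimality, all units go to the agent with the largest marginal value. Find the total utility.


Step 1: The marginal utilities are [1, 18, 5, 12]
Step 2: The highest marginal utility is 18
Step 3: All 46 units go to that agent
Step 4: Total utility = 18 * 46 = 828

828


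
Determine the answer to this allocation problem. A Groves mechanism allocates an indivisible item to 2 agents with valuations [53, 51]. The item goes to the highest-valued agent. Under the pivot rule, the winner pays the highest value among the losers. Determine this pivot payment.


Step 1: The efficient winner is agent 0 with value 53
Step 2: Other agents' values: [51]
Step 3: Pivot payment = max(others) = 51
Step 4: The winner pays 51

51


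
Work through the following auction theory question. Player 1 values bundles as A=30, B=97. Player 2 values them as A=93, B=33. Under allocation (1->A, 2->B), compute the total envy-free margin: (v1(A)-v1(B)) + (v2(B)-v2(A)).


Step 1: Player 1's margin = v1(A) - v1(B) = 30 - 97 = -67
Step 2: Player 2's margin = v2(B) - v2(A) = 33 - 93 = -60
Step 3: Total margin = -67 + -60 = -127

-127


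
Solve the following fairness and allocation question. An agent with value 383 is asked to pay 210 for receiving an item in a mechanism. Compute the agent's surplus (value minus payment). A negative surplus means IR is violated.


Step 1: Surplus = value - payment = 383 - 210 = 173
Step 2: IR is satisfied (surplus >= 0)

173


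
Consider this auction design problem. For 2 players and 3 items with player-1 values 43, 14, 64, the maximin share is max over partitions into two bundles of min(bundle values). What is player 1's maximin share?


Step 1: Item values = 43, 14, 64
Step 2: Enumerate all 2-bundle partitions and take the smaller bundle:
  Partition 1: {43} vs {14,64} -> bundles 43, 78; min = 43
  Partition 2: {14} vs {43,64} -> bundles 14, 107; min = 14
  Partition 3: {64} vs {43,14} -> bundles 64, 57; min = 57
Step 3: MMS = max(43, 14, 57) = 57

57


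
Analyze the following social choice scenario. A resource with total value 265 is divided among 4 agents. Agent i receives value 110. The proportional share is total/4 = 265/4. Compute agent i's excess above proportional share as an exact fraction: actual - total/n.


Step 1: Proportional share = 265/4
Step 2: Agent's actual allocation = 110
Step 3: Excess = 110 - 265/4 = 175/4

175/4


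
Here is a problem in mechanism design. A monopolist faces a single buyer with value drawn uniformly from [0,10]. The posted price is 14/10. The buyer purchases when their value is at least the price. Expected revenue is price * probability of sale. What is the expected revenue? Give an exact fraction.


Step 1: Posted price r = 7/5, value support [0,10]
Step 2: P(v >= r) = (10 - 7/5)/10 = 43/50
Step 3: Expected revenue = r * P(v >= r) = 7/5 * 43/50
Step 4: Revenue = 301/250

301/250


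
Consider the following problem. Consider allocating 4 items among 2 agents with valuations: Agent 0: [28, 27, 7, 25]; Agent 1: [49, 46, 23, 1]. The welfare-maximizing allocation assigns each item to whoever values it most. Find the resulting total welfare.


Step 1: For each item, find the maximum value among all agents.
Step 2: Item 0 -> Agent 1 (value 49)
Step 3: Item 1 -> Agent 1 (value 46)
Step 4: Item 2 -> Agent 1 (value 23)
Step 5: Item 3 -> Agent 0 (value 25)
Step 6: Total welfare = 49 + 46 + 23 + 25 = 143

143


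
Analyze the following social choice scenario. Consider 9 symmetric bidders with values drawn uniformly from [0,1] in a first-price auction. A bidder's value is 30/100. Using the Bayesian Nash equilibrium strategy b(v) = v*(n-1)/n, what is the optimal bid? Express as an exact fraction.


Step 1: The symmetric BNE bidding function is b(v) = v * (n-1) / n
Step 2: Substitute v = 3/10 and n = 9
Step 3: b = 3/10 * 8/9
Step 4: b = 4/15

4/15


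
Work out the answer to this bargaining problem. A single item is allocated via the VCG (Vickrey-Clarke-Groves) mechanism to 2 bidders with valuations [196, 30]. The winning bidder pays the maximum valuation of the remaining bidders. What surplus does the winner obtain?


Step 1: The winner is the agent with the highest value: agent 0 with value 196
Step 2: Values of other agents: [30]
Step 3: VCG payment = max of others' values = 30
Step 4: Surplus = 196 - 30 = 166

166


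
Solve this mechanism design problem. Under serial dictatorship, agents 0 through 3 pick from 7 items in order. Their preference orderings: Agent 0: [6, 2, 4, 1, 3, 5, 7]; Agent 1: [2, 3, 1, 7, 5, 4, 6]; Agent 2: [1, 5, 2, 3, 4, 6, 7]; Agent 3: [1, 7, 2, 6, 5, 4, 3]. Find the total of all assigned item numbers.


Step 1: Agent 0 picks item 6
Step 2: Agent 1 picks item 2
Step 3: Agent 2 picks item 1
Step 4: Agent 3 picks item 7
Step 5: Sum = 6 + 2 + 1 + 7 = 16

16


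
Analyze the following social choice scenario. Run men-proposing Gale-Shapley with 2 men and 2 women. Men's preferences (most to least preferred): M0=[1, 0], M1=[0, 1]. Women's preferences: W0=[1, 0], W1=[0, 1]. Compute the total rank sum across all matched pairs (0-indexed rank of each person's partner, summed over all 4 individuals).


Step 1: Run Gale-Shapley (men propose, women hold best offer):
  M0 proposes to W1; she accepts
  M1 proposes to W0; she accepts
Step 2: Final matching: W0-M1, W1-M0
Step 3: 0-indexed ranks (man's rank of his match, then woman's): 0 + 0 + 0 + 0
Step 4: Total rank sum = 0

0


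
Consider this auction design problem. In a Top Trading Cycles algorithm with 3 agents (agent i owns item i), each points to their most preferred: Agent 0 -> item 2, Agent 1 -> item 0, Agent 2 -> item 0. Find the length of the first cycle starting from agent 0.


Step 1: Trace the pointer graph from agent 0: 0 -> 2 -> 0
Step 2: A cycle is detected when we revisit agent 0
Step 3: The cycle is: 0 -> 2 -> 0
Step 4: Cycle length = 2

2


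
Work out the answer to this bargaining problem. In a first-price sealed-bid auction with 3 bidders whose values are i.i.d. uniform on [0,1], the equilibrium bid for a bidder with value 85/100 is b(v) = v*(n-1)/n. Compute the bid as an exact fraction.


Step 1: The symmetric BNE bidding function is b(v) = v * (n-1) / n
Step 2: Substitute v = 17/20 and n = 3
Step 3: b = 17/20 * 2/3
Step 4: b = 17/30

17/30


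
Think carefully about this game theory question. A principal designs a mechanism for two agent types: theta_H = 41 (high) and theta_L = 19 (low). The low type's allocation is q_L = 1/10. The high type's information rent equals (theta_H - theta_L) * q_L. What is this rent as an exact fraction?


Step 1: theta_H - theta_L = 41 - 19 = 22
Step 2: Information rent = (theta_H - theta_L) * q_L
Step 3: = 22 * 1/10
Step 4: = 11/5

11/5


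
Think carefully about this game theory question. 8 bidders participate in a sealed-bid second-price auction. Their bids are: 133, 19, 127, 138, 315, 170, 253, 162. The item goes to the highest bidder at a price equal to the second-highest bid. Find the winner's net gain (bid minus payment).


Step 1: Sort bids in descending order: 315, 253, 170, 162, 138, 133, 127, 19
Step 2: The winning bid is the highest: 315
Step 3: The payment equals the second-highest bid: 253
Step 4: Surplus = winner's bid - payment = 315 - 253 = 62

62


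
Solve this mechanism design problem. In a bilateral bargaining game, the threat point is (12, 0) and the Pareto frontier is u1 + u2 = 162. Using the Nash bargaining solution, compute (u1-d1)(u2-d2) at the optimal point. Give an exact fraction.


Step 1: The Nash solution splits surplus symmetrically above the disagreement point
Step 2: u1 = (total + d1 - d2)/2 = (162 + 12 - 0)/2 = 87
Step 3: u2 = (total - d1 + d2)/2 = (162 - 12 + 0)/2 = 75
Step 4: Nash product = (87 - 12) * (75 - 0)
Step 5: = 75 * 75 = 5625

5625


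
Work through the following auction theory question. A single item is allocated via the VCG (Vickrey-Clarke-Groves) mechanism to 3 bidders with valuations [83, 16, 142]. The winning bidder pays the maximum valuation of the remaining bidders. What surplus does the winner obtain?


Step 1: The winner is the agent with the highest value: agent 2 with value 142
Step 2: Values of other agents: [83, 16]
Step 3: VCG payment = max of others' values = 83
Step 4: Surplus = 142 - 83 = 59

59


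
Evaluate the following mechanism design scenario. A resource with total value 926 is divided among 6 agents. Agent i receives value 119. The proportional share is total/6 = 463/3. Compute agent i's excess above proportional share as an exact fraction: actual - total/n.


Step 1: Proportional share = 926/6 = 463/3
Step 2: Agent's actual allocation = 119
Step 3: Excess = 119 - 463/3 = -106/3

-106/3


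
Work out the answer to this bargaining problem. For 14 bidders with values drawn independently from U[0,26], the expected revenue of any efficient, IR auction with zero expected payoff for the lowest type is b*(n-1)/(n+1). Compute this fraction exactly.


Step 1: By Revenue Equivalence, expected revenue = b*(n-1)/(n+1)
Step 2: Substituting n = 14, b = 26
Step 3: Revenue = 26*(14-1)/(14+1) = 26*13/15
Step 4: Revenue = 338/15

338/15


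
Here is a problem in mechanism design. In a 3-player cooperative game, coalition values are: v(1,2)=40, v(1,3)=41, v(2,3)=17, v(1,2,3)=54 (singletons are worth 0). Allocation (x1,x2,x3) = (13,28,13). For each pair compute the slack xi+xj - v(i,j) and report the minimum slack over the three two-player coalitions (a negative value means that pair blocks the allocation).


Step 1: Slack for coalition (1,2): x1+x2 - v12 = 41 - 40 = 1
Step 2: Slack for coalition (1,3): x1+x3 - v13 = 26 - 41 = -15
Step 3: Slack for coalition (2,3): x2+x3 - v23 = 41 - 17 = 24
Step 4: Minimum slack = min(1, -15, 24) = -15, attained by (1,3); coalition (1,3) can block (slack < 0), so the allocation is not in the core

-15


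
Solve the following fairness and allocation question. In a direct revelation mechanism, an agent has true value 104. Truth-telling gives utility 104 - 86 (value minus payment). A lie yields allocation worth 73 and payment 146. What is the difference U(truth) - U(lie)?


Step 1: U(truth) = value - payment = 104 - 86 = 18
Step 2: U(lie) = allocation - payment = 73 - 146 = -73
Step 3: IC gap = 18 - (-73) = 91

91


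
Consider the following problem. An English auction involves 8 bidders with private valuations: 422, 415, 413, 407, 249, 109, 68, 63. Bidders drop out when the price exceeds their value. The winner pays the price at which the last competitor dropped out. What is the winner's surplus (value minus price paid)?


Step 1: Identify the highest value: 422
Step 2: Identify the second-highest value: 415
Step 3: The final price = second-highest value = 415
Step 4: Surplus = 422 - 415 = 7

7


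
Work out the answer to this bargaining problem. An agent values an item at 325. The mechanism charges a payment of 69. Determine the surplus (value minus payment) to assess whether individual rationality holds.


Step 1: Surplus = value - payment = 325 - 69 = 256
Step 2: IR is satisfied (surplus >= 0)

256


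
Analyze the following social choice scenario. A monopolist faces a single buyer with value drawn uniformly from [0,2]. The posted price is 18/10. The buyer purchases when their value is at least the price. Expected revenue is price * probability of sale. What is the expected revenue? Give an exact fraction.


Step 1: Posted price r = 9/5, value support [0,2]
Step 2: P(v >= r) = (2 - 9/5)/2 = 1/10
Step 3: Expected revenue = r * P(v >= r) = 9/5 * 1/10
Step 4: Revenue = 9/50

9/50


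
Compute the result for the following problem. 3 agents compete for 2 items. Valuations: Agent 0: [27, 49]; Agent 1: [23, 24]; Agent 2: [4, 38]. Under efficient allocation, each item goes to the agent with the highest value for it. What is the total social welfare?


Step 1: For each item, find the maximum value among all agents.
Step 2: Item 0 -> Agent 0 (value 27)
Step 3: Item 1 -> Agent 0 (value 49)
Step 4: Total welfare = 27 + 49 = 76

76


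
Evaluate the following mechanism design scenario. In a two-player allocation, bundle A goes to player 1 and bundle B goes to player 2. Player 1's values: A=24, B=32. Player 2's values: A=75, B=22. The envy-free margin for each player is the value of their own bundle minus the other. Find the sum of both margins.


Step 1: Player 1's margin = v1(A) - v1(B) = 24 - 32 = -8
Step 2: Player 2's margin = v2(B) - v2(A) = 22 - 75 = -53
Step 3: Total margin = -8 + -53 = -61

-61


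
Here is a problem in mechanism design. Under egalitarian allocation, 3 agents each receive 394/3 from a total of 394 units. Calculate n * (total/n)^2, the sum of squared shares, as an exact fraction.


Step 1: Each agent's share = 394/3
Step 2: Square of each share = (394/3)^2 = 155236/9
Step 3: Sum of squares = 3 * 155236/9 = 155236/3

155236/3


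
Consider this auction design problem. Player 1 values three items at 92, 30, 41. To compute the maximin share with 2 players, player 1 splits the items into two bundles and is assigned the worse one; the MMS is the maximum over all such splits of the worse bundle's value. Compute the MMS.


Step 1: Item values = 92, 30, 41
Step 2: Enumerate all 2-bundle partitions and take the smaller bundle:
  Partition 1: {92} vs {30,41} -> bundles 92, 71; min = 71
  Partition 2: {30} vs {92,41} -> bundles 30, 133; min = 30
  Partition 3: {41} vs {92,30} -> bundles 41, 122; min = 41
Step 3: MMS = max(71, 30, 41) = 71

71


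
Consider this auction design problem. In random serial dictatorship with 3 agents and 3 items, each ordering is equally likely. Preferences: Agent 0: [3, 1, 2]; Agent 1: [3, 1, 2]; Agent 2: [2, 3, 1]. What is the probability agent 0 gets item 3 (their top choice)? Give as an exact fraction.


Step 1: Agent 0 wants item 3
Step 2: There are 6 possible orderings of agents
Step 3: In 3 orderings, agent 0 gets item 3
Step 4: Probability = 3/6 = 1/2

1/2


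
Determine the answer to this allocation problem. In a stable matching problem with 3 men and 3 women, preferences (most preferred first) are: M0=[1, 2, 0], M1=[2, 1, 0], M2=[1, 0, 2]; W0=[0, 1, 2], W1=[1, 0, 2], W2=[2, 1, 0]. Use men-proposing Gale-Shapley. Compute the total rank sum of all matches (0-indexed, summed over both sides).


Step 1: Run Gale-Shapley (men propose, women hold best offer):
  M0 proposes to W1; she accepts
  M1 proposes to W2; she accepts
  M2 proposes to W1; rejected
  M2 proposes to W0; she accepts
Step 2: Final matching: W0-M2, W1-M0, W2-M1
Step 3: 0-indexed ranks (man's rank of his match, then woman's): 1 + 2 + 0 + 1 + 0 + 1
Step 4: Total rank sum = 5

5


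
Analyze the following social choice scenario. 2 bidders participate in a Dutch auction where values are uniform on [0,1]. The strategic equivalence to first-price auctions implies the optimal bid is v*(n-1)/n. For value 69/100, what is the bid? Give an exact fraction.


Step 1: Dutch auctions are strategically equivalent to first-price auctions
Step 2: The equilibrium bid is b(v) = v*(n-1)/n
Step 3: b = 69/100 * 1/2
Step 4: b = 69/200

69/200


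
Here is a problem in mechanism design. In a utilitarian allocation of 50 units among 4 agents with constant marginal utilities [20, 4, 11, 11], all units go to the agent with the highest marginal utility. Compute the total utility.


Step 1: The marginal utilities are [20, 4, 11, 11]
Step 2: The highest marginal utility is 20
Step 3: All 50 units go to that agent
Step 4: Total utility = 20 * 50 = 1000

1000


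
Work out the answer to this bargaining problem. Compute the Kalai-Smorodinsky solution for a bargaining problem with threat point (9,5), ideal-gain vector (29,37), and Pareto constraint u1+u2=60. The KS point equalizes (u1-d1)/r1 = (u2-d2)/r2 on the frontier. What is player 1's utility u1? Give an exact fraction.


Step 1: At the KS point, (u1-d1)/r1 = (u2-d2)/r2 = t and u1+u2 = 60
Step 2: u1 = d1 + r1*t and u2 = d2 + r2*t, so (d1 + r1*t) + (d2 + r2*t) = 60
Step 3: t = (60 - 9 - 5)/(29 + 37) = 46/66 = 23/33
Step 4: u1 = d1 + r1*t = 9 + 29 * 23/33 = 964/33
Step 5: (Check: u2 = d2 + r2*t = 1016/33; u1+u2 = 964/33 + 1016/33 = 60, on the frontier.)

964/33


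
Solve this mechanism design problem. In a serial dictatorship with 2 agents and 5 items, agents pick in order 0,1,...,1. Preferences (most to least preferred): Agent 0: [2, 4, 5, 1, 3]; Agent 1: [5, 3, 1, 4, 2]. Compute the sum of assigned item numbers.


Step 1: Agent 0 picks item 2
Step 2: Agent 1 picks item 5
Step 3: Sum = 2 + 5 = 7

7


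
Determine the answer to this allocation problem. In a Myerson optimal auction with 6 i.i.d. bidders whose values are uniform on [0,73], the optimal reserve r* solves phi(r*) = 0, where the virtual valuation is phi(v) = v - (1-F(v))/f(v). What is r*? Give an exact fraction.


Step 1: For U[0,73], F(v) = v/73 and f(v) = 1/73
Step 2: phi(v) = v - (1 - v/73)/(1/73) = v - (73 - v) = 2v - 73
Step 3: Set phi(r*) = 0: 2r* - 73 = 0
Step 4: r* = 73/2 (the number of bidders n = 6 does not enter)

73/2


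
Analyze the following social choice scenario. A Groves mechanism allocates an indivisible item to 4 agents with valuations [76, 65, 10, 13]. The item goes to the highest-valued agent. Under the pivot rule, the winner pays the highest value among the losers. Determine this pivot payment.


Step 1: The efficient winner is agent 0 with value 76
Step 2: Other agents' values: [65, 10, 13]
Step 3: Pivot payment = max(others) = 65
Step 4: The winner pays 65

65


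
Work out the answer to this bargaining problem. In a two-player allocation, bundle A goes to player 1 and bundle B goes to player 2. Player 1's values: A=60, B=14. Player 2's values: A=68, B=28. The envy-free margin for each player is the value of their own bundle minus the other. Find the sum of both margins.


Step 1: Player 1's margin = v1(A) - v1(B) = 60 - 14 = 46
Step 2: Player 2's margin = v2(B) - v2(A) = 28 - 68 = -40
Step 3: Total margin = 46 + -40 = 6

6


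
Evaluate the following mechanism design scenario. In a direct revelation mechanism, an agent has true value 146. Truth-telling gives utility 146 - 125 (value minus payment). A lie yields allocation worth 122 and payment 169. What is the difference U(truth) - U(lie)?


Step 1: U(truth) = value - payment = 146 - 125 = 21
Step 2: U(lie) = allocation - payment = 122 - 169 = -47
Step 3: IC gap = 21 - (-47) = 68

68


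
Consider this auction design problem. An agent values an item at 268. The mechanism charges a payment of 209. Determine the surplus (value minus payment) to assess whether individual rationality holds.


Step 1: Surplus = value - payment = 268 - 209 = 59
Step 2: IR is satisfied (surplus >= 0)

59


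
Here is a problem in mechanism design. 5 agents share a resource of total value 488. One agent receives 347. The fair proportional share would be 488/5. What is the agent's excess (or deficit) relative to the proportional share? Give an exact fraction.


Step 1: Proportional share = 488/5
Step 2: Agent's actual allocation = 347
Step 3: Excess = 347 - 488/5 = 1247/5

1247/5


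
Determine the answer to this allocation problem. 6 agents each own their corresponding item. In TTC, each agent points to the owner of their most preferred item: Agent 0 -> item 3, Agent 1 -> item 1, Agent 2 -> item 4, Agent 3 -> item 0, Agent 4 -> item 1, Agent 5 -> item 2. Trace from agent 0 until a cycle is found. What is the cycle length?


Step 1: Trace the pointer graph from agent 0: 0 -> 3 -> 0
Step 2: A cycle is detected when we revisit agent 0
Step 3: The cycle is: 0 -> 3 -> 0
Step 4: Cycle length = 2

2


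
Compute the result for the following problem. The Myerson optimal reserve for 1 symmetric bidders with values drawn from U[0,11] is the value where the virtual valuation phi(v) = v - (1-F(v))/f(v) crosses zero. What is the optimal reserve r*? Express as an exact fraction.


Step 1: For U[0,11], F(v) = v/11 and f(v) = 1/11
Step 2: phi(v) = v - (1 - v/11)/(1/11) = v - (11 - v) = 2v - 11
Step 3: Set phi(r*) = 0: 2r* - 11 = 0
Step 4: r* = 11/2 (the number of bidders n = 1 does not enter)

11/2


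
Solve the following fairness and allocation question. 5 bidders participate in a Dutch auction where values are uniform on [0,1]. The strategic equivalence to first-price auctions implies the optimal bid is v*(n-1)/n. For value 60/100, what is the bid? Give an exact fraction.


Step 1: Dutch auctions are strategically equivalent to first-price auctions
Step 2: The equilibrium bid is b(v) = v*(n-1)/n
Step 3: b = 3/5 * 4/5
Step 4: b = 12/25

12/25


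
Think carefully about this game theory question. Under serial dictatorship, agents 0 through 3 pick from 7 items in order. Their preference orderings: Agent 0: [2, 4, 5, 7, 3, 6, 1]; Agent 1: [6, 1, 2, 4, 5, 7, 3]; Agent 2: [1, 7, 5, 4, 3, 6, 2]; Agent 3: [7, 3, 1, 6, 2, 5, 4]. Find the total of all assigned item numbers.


Step 1: Agent 0 picks item 2
Step 2: Agent 1 picks item 6
Step 3: Agent 2 picks item 1
Step 4: Agent 3 picks item 7
Step 5: Sum = 2 + 6 + 1 + 7 = 16

16


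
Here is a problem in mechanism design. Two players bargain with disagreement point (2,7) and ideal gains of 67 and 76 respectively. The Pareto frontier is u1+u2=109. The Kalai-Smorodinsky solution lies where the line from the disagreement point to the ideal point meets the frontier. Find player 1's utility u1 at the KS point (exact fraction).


Step 1: At the KS point, (u1-d1)/r1 = (u2-d2)/r2 = t and u1+u2 = 109
Step 2: u1 = d1 + r1*t and u2 = d2 + r2*t, so (d1 + r1*t) + (d2 + r2*t) = 109
Step 3: t = (109 - 2 - 7)/(67 + 76) = 100/143
Step 4: u1 = d1 + r1*t = 2 + 67 * 100/143 = 6986/143
Step 5: (Check: u2 = d2 + r2*t = 8601/143; u1+u2 = 6986/143 + 8601/143 = 109, on the frontier.)

6986/143


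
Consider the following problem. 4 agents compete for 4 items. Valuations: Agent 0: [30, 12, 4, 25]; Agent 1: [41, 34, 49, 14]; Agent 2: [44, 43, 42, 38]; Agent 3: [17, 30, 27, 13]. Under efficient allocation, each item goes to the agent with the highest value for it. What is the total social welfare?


Step 1: For each item, find the maximum value among all agents.
Step 2: Item 0 -> Agent 2 (value 44)
Step 3: Item 1 -> Agent 2 (value 43)
Step 4: Item 2 -> Agent 1 (value 49)
Step 5: Item 3 -> Agent 2 (value 38)
Step 6: Total welfare = 44 + 43 + 49 + 38 = 174

174


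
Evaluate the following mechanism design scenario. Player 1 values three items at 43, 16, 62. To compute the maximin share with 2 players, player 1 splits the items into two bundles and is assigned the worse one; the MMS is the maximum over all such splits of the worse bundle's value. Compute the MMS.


Step 1: Item values = 43, 16, 62
Step 2: Enumerate all 2-bundle partitions and take the smaller bundle:
  Partition 1: {43} vs {16,62} -> bundles 43, 78; min = 43
  Partition 2: {16} vs {43,62} -> bundles 16, 105; min = 16
  Partition 3: {62} vs {43,16} -> bundles 62, 59; min = 59
Step 3: MMS = max(43, 16, 59) = 59

59


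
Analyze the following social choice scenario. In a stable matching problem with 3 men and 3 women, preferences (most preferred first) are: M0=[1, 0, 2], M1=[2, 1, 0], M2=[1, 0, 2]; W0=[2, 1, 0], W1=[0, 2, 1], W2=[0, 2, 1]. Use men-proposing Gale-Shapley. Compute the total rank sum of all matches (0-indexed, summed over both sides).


Step 1: Run Gale-Shapley (men propose, women hold best offer):
  M0 proposes to W1; she accepts
  M1 proposes to W2; she accepts
  M2 proposes to W1; rejected
  M2 proposes to W0; she accepts
Step 2: Final matching: W0-M2, W1-M0, W2-M1
Step 3: 0-indexed ranks (man's rank of his match, then woman's): 1 + 0 + 0 + 0 + 0 + 2
Step 4: Total rank sum = 3

3


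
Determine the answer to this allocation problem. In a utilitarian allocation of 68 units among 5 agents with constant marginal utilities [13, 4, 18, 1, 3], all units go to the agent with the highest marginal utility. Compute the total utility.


Step 1: The marginal utilities are [13, 4, 18, 1, 3]
Step 2: The highest marginal utility is 18
Step 3: All 68 units go to that agent
Step 4: Total utility = 18 * 68 = 1224

1224


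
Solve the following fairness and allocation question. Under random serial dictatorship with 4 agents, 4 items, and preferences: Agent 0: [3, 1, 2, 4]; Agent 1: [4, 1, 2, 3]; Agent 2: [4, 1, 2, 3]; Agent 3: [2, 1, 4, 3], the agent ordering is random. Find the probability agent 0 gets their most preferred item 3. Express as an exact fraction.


Step 1: Agent 0 wants item 3
Step 2: There are 24 possible orderings of agents
Step 3: In 24 orderings, agent 0 gets item 3
Step 4: Probability = 24/24 = 1

1


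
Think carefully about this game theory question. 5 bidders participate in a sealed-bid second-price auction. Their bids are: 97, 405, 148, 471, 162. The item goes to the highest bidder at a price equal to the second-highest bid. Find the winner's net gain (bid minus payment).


Step 1: Sort bids in descending order: 471, 405, 162, 148, 97
Step 2: The winning bid is the highest: 471
Step 3: The payment equals the second-highest bid: 405
Step 4: Surplus = winner's bid - payment = 471 - 405 = 66

66


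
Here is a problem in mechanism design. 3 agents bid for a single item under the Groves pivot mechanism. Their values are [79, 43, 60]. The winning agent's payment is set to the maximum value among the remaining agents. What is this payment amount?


Step 1: The efficient winner is agent 0 with value 79
Step 2: Other agents' values: [43, 60]
Step 3: Pivot payment = max(others) = 60
Step 4: The winner pays 60

60


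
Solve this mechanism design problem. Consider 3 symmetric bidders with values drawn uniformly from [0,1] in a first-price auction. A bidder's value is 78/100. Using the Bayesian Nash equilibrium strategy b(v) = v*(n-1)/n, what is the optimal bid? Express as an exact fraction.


Step 1: The symmetric BNE bidding function is b(v) = v * (n-1) / n
Step 2: Substitute v = 39/50 and n = 3
Step 3: b = 39/50 * 2/3
Step 4: b = 13/25

13/25


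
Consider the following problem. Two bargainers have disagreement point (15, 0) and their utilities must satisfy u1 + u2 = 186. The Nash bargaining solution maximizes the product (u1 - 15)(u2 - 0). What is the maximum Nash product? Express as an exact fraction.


Step 1: The Nash solution splits surplus symmetrically above the disagreement point
Step 2: u1 = (total + d1 - d2)/2 = (186 + 15 - 0)/2 = 201/2
Step 3: u2 = (total - d1 + d2)/2 = (186 - 15 + 0)/2 = 171/2
Step 4: Nash product = (201/2 - 15) * (171/2 - 0)
Step 5: = 171/2 * 171/2 = 29241/4

29241/4


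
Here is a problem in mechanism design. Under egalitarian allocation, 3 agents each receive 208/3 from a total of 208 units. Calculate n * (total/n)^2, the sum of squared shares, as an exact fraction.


Step 1: Each agent's share = 208/3
Step 2: Square of each share = (208/3)^2 = 43264/9
Step 3: Sum of squares = 3 * 43264/9 = 43264/3

43264/3


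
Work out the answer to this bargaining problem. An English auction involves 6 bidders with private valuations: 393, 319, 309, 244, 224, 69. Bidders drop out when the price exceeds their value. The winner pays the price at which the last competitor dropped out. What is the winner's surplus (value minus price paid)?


Step 1: Identify the highest value: 393
Step 2: Identify the second-highest value: 319
Step 3: The final price = second-highest value = 319
Step 4: Surplus = 393 - 319 = 74

74


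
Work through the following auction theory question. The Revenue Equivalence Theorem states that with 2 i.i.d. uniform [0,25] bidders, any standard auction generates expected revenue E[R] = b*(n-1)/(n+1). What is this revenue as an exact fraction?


Step 1: By Revenue Equivalence, expected revenue = b*(n-1)/(n+1)
Step 2: Substituting n = 2, b = 25
Step 3: Revenue = 25*(2-1)/(2+1) = 25*1/3
Step 4: Revenue = 25/3

25/3


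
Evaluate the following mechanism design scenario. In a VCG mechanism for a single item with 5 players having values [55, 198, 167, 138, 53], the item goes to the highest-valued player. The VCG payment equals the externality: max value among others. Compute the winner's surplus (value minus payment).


Step 1: The winner is the agent with the highest value: agent 1 with value 198
Step 2: Values of other agents: [55, 167, 138, 53]
Step 3: VCG payment = max of others' values = 167
Step 4: Surplus = 198 - 167 = 31

31


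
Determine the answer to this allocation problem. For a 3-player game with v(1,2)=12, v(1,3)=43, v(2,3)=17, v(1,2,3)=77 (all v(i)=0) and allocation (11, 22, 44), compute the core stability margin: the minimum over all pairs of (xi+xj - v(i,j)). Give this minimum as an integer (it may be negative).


Step 1: Slack for coalition (1,2): x1+x2 - v12 = 33 - 12 = 21
Step 2: Slack for coalition (1,3): x1+x3 - v13 = 55 - 43 = 12
Step 3: Slack for coalition (2,3): x2+x3 - v23 = 66 - 17 = 49
Step 4: Minimum slack = min(21, 12, 49) = 12, attained by (1,3); no pair can gain by deviating, so the allocation is in the core

12


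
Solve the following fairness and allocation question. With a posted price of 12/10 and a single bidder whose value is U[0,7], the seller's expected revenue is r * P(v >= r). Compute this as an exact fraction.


Step 1: Posted price r = 6/5, value support [0,7]
Step 2: P(v >= r) = (7 - 6/5)/7 = 29/35
Step 3: Expected revenue = r * P(v >= r) = 6/5 * 29/35
Step 4: Revenue = 174/175

174/175


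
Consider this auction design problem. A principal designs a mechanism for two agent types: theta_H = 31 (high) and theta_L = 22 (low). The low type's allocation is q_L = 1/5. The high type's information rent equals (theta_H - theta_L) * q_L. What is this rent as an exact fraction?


Step 1: theta_H - theta_L = 31 - 22 = 9
Step 2: Information rent = (theta_H - theta_L) * q_L
Step 3: = 9 * 1/5
Step 4: = 9/5

9/5


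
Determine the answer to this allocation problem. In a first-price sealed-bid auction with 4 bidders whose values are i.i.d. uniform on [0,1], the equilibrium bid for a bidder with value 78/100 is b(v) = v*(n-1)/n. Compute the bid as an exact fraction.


Step 1: The symmetric BNE bidding function is b(v) = v * (n-1) / n
Step 2: Substitute v = 39/50 and n = 4
Step 3: b = 39/50 * 3/4
Step 4: b = 117/200

117/200


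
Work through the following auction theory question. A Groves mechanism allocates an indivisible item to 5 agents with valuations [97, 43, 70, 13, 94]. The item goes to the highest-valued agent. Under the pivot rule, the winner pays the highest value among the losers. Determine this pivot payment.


Step 1: The efficient winner is agent 0 with value 97
Step 2: Other agents' values: [43, 70, 13, 94]
Step 3: Pivot payment = max(others) = 94
Step 4: The winner pays 94

94


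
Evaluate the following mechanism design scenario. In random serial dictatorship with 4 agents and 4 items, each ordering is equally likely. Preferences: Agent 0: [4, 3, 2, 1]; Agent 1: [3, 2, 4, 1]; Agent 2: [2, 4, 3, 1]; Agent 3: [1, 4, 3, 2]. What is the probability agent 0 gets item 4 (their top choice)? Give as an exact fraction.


Step 1: Agent 0 wants item 4
Step 2: There are 24 possible orderings of agents
Step 3: In 24 orderings, agent 0 gets item 4
Step 4: Probability = 24/24 = 1

1


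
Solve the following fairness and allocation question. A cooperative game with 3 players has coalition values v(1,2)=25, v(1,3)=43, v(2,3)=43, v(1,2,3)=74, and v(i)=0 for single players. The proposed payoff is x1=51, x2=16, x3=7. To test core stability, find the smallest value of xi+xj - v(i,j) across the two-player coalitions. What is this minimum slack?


Step 1: Slack for coalition (1,2): x1+x2 - v12 = 67 - 25 = 42
Step 2: Slack for coalition (1,3): x1+x3 - v13 = 58 - 43 = 15
Step 3: Slack for coalition (2,3): x2+x3 - v23 = 23 - 43 = -20
Step 4: Minimum slack = min(42, 15, -20) = -20, attained by (2,3); coalition (2,3) can block (slack < 0), so the allocation is not in the core

-20


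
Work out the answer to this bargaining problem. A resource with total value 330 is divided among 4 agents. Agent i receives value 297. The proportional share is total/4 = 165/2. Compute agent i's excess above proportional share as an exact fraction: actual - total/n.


Step 1: Proportional share = 330/4 = 165/2
Step 2: Agent's actual allocation = 297
Step 3: Excess = 297 - 165/2 = 429/2

429/2


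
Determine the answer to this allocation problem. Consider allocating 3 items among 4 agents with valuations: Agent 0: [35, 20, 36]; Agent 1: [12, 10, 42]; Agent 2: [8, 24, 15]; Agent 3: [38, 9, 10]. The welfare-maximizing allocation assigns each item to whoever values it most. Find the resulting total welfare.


Step 1: For each item, find the maximum value among all agents.
Step 2: Item 0 -> Agent 3 (value 38)
Step 3: Item 1 -> Agent 2 (value 24)
Step 4: Item 2 -> Agent 1 (value 42)
Step 5: Total welfare = 38 + 24 + 42 = 104

104


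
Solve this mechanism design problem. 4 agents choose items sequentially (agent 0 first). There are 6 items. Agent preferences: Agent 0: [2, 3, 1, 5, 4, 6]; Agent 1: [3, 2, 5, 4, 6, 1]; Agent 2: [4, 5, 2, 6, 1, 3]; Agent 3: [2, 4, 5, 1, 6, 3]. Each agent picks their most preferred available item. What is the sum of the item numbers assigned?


Step 1: Agent 0 picks item 2
Step 2: Agent 1 picks item 3
Step 3: Agent 2 picks item 4
Step 4: Agent 3 picks item 5
Step 5: Sum = 2 + 3 + 4 + 5 = 14

14


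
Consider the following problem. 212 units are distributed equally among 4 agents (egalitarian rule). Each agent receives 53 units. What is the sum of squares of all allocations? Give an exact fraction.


Step 1: Each agent's share = 212/4 = 53
Step 2: Square of each share = (53)^2 = 2809
Step 3: Sum of squares = 4 * 2809 = 11236

11236
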